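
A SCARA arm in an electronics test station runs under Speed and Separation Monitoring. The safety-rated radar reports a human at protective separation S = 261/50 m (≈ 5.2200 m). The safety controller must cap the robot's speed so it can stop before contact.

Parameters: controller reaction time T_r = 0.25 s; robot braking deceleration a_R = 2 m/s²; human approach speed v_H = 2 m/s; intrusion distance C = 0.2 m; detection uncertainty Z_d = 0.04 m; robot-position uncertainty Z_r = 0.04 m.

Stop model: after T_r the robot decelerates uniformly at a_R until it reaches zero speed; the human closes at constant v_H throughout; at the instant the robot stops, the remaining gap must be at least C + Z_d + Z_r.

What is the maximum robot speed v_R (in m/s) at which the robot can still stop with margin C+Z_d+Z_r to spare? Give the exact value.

v_R_max = 12/5 m/s = 2.4000 m/s

collect terms ⇒ (1/4)·v_R² + (5/4)·v_R + (-111/25) = 0
  disc = (5/4)² − 4·(1/4)·(-111/25) = 2401/400 ; √disc = 49/20
  v_R = (−(5/4) + 49/20) / (2·(1/4)) = 12/5 m/s
check:
braking lasts T_s = (12/5)/2 = 1.2000 s
robot covers v_R·T_r = 2.4000·0.2500 = 0.6000 m before braking
robot under decel: 2.4000²/(2·2.0000) = 1.4400 m
person approaches 2.0000·(0.2500+1.2000) = 2.9000 m
margins: 0.2000+0.0400+0.0400 = 0.2800 m
sum ≈ 0.6000+1.4400+2.9000+0.2800 ≈ 5.2200 m = S ✓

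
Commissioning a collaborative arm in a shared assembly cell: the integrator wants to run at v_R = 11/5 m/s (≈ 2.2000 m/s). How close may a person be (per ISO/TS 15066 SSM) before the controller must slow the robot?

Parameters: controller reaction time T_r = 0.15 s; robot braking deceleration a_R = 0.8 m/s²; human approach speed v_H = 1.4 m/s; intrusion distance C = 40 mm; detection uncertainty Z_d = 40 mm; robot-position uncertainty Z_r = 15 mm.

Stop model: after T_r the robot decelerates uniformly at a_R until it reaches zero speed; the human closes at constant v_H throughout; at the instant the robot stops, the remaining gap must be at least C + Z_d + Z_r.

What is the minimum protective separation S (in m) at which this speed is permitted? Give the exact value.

T_s = v_R/a_R = (11/5)/(4/5) = 2.7500 s
reaction-phase robot travel = 2.2000·0.1500 = 0.3300 m
robot covers 2.2000·2.7500 − ½·0.8000·2.7500² = 3.0250 m while stopping
human over T_r+T_s: 1.4000·(0.1500+2.7500) = 4.0600 m
margins: 0.0400+0.0400+0.0150 = 0.0950 m
S_min ≈ 0.3300+3.0250+4.0600+0.0950  ⇒  S_min = 751/100 m

S_min = 751/100 m = 7.5100 m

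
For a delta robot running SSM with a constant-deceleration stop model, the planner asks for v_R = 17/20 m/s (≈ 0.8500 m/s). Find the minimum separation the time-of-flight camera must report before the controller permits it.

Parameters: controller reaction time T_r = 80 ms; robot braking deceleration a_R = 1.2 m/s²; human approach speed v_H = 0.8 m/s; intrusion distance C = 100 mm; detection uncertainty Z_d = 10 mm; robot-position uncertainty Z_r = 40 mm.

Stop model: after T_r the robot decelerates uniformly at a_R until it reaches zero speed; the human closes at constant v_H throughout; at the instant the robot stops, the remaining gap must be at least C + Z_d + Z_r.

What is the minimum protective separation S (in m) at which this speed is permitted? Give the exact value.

S_min = 27593/24000 m = 1.1497 m

stop time T_s = (17/20)/(6/5) = 0.7083 s
robot in T_r: 0.8500·0.0800 = 0.0680 m
robot under decel: 0.8500²/(2·1.2000) = 0.3010 m
human over T_r+T_s: 0.8000·(0.0800+0.7083) = 0.6307 m
C+Z_d+Z_r = 0.1000+0.0100+0.0400 = 0.1500 m
S_min ≈ 0.0680+0.3010+0.6307+0.1500  ⇒  S_min = 27593/24000 m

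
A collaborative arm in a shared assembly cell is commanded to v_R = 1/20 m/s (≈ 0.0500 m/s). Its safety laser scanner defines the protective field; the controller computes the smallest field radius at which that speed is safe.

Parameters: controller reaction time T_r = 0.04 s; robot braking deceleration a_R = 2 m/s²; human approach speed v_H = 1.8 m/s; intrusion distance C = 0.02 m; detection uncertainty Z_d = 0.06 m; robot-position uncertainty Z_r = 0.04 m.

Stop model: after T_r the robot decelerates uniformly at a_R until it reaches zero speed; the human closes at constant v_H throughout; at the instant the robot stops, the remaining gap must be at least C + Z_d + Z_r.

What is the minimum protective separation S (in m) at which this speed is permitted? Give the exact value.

braking lasts T_s = (1/20)/2 = 0.0250 s
reaction-phase robot travel = 0.0500·0.0400 = 0.0020 m
robot covers 0.0500·0.0250 − ½·2.0000·0.0250² = 0.0006 m while stopping
human closes 1.8000·0.0650 = 0.1170 m
residual clearance needed = 0.0200+0.0600+0.0400 = 0.1200 m
S_min ≈ 0.0020+0.0006+0.1170+0.1200  ⇒  S_min = 1917/8000 m

S_min = 1917/8000 m = 0.2396 m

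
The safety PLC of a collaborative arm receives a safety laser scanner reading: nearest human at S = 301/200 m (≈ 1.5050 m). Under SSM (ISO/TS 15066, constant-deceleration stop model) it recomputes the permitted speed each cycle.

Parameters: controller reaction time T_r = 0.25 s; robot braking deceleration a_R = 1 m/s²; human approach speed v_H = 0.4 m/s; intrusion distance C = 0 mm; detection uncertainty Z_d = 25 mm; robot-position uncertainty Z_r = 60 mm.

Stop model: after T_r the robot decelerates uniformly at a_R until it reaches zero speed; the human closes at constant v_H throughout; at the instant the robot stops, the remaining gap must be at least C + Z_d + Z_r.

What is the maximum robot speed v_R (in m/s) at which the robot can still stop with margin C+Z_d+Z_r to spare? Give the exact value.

at the boundary: (1/2)·v² + (13/20)·v + (-33/25) = 0
  disc = (13/20)² − 4·(1/2)·(-33/25) = 49/16 ; √disc = 7/4
  v_R = (−(13/20) + 7/4) / (2·(1/2)) = 11/10 m/s
check:
braking lasts T_s = (11/10)/1 = 1.1000 s
robot covers v_R·T_r = 1.1000·0.2500 = 0.2750 m before braking
robot under decel: 1.1000²/(2·1.0000) = 0.6050 m
human over T_r+T_s: 0.4000·(0.2500+1.1000) = 0.5400 m
residual clearance needed = 0.0000+0.0250+0.0600 = 0.0850 m
sum ≈ 0.2750+0.6050+0.5400+0.0850 ≈ 1.5050 m = S ✓

v_R_max = 11/10 m/s = 1.1000 m/s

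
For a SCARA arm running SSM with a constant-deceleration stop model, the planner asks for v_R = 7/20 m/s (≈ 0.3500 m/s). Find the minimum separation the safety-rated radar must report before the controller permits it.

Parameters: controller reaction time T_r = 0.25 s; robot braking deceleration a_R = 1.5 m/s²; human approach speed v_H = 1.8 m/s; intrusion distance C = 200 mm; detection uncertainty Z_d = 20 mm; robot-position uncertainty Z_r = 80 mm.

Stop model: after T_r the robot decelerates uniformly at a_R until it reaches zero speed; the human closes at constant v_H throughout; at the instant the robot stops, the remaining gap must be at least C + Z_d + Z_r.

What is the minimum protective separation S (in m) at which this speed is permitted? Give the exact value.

S_min = 779/600 m = 1.2983 m

stop time T_s = (7/20)/(3/2) = 0.2333 s
robot covers v_R·T_r = 0.3500·0.2500 = 0.0875 m before braking
braking distance = 0.3500²/(2·1.5000) = 0.0408 m
human closes 1.8000·0.4833 = 0.8700 m
C+Z_d+Z_r = 0.2000+0.0200+0.0800 = 0.3000 m
S_min ≈ 0.0875+0.0408+0.8700+0.3000  ⇒  S_min = 779/600 m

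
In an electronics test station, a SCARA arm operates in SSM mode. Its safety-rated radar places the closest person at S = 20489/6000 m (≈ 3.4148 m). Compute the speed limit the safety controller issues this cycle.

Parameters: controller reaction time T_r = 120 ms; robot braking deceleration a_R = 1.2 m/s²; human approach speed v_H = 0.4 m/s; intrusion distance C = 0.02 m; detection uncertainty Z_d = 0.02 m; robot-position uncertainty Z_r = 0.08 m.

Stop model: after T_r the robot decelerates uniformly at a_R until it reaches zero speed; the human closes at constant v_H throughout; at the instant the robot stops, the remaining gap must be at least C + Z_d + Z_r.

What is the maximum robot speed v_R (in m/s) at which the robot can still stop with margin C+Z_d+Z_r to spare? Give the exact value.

quadratic (5/12)·v² + (34/75)·v + (-19481/6000) = 0
  disc = (34/75)² − 4·(5/12)·(-19481/6000) = 56169/10000 ; √disc = 237/100
  v_R = (−(34/75) + 237/100) / (2·(5/12)) = 23/10 m/s
check:
stop time T_s = (23/10)/(6/5) = 1.9167 s
reaction-phase robot travel = 2.3000·0.1200 = 0.2760 m
braking distance = 2.3000²/(2·1.2000) = 2.2042 m
human over T_r+T_s: 0.4000·(0.1200+1.9167) = 0.8147 m
margins: 0.0200+0.0200+0.0800 = 0.1200 m
sum ≈ 0.2760+2.2042+0.8147+0.1200 ≈ 3.4148 m = S ✓

v_R_max = 23/10 m/s = 2.3000 m/s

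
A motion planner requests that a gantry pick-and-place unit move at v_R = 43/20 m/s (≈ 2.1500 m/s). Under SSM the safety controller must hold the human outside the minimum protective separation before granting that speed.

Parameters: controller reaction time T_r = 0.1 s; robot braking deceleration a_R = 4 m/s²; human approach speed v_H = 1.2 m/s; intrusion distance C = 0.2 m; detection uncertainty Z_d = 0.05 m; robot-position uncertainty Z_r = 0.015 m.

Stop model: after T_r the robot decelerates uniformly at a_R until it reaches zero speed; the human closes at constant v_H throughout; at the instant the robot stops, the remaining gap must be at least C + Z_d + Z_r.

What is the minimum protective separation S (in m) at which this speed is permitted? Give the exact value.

S_min = 5833/3200 m = 1.8228 m

T_s = v_R/a_R = (43/20)/4 = 0.5375 s
robot covers v_R·T_r = 2.1500·0.1000 = 0.2150 m before braking
braking distance = 2.1500²/(2·4.0000) = 0.5778 m
human closes 1.2000·0.6375 = 0.7650 m
C+Z_d+Z_r = 0.2000+0.0500+0.0150 = 0.2650 m
S_min ≈ 0.2150+0.5778+0.7650+0.2650  ⇒  S_min = 5833/3200 m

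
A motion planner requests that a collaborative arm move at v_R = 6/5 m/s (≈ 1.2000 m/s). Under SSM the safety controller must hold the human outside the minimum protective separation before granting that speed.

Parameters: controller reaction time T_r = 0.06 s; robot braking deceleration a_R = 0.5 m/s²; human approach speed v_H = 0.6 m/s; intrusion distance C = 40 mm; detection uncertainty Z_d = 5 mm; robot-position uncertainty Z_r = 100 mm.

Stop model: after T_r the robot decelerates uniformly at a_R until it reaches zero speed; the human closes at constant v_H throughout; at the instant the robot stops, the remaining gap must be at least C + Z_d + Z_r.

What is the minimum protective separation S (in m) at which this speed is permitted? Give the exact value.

braking lasts T_s = (6/5)/(1/2) = 2.4000 s
reaction-phase robot travel = 1.2000·0.0600 = 0.0720 m
robot covers 1.2000·2.4000 − ½·0.5000·2.4000² = 1.4400 m while stopping
human closes 0.6000·2.4600 = 1.4760 m
margins: 0.0400+0.0050+0.1000 = 0.1450 m
S_min ≈ 0.0720+1.4400+1.4760+0.1450  ⇒  S_min = 3133/1000 m

S_min = 3133/1000 m = 3.1330 m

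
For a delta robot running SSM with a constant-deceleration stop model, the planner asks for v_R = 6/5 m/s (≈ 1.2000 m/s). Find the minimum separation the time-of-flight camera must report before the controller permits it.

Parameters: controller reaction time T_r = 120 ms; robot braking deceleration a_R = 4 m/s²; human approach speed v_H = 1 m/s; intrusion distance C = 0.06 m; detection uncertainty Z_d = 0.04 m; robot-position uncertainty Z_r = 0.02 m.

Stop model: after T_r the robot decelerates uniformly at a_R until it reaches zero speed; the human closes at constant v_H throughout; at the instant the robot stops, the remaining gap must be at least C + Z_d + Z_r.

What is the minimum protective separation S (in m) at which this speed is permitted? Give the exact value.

S_min = 108/125 m = 0.8640 m

stop time T_s = (6/5)/4 = 0.3000 s
robot in T_r: 1.2000·0.1200 = 0.1440 m
braking distance = 1.2000²/(2·4.0000) = 0.1800 m
human over T_r+T_s: 1.0000·(0.1200+0.3000) = 0.4200 m
margins: 0.0600+0.0400+0.0200 = 0.1200 m
S_min ≈ 0.1440+0.1800+0.4200+0.1200  ⇒  S_min = 108/125 m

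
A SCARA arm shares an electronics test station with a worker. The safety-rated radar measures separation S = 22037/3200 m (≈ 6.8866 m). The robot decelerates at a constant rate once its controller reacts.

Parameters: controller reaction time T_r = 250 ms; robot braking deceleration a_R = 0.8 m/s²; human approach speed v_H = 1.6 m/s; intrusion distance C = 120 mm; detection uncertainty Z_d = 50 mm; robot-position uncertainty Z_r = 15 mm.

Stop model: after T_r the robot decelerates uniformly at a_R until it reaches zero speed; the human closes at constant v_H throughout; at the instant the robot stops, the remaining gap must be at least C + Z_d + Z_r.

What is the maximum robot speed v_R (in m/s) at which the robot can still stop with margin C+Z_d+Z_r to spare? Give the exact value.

collect terms ⇒ (5/8)·v_R² + (9/4)·v_R + (-4033/640) = 0
  disc = (9/4)² − 4·(5/8)·(-4033/640) = 5329/256 ; √disc = 73/16
  v_R = (−(9/4) + 73/16) / (2·(5/8)) = 37/20 m/s
check:
T_s = v_R/a_R = (37/20)/(4/5) = 2.3125 s
robot in T_r: 1.8500·0.2500 = 0.4625 m
robot under decel: 1.8500²/(2·0.8000) = 2.1391 m
person approaches 1.6000·(0.2500+2.3125) = 4.1000 m
margins: 0.1200+0.0500+0.0150 = 0.1850 m
sum ≈ 0.4625+2.1391+4.1000+0.1850 ≈ 6.8866 m = S ✓

v_R_max = 37/20 m/s = 1.8500 m/s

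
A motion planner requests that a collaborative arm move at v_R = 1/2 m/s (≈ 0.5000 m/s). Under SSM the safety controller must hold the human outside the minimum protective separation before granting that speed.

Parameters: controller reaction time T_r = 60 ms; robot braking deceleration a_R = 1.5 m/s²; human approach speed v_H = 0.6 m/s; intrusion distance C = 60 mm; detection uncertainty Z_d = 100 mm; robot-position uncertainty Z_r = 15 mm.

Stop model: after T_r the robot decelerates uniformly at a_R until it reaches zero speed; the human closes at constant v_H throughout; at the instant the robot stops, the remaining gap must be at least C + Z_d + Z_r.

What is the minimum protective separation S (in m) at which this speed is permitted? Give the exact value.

S_min = 1573/3000 m = 0.5243 m

stop time T_s = (1/2)/(3/2) = 0.3333 s
robot covers v_R·T_r = 0.5000·0.0600 = 0.0300 m before braking
braking distance = 0.5000²/(2·1.5000) = 0.0833 m
person approaches 0.6000·(0.0600+0.3333) = 0.2360 m
residual clearance needed = 0.0600+0.1000+0.0150 = 0.1750 m
S_min ≈ 0.0300+0.0833+0.2360+0.1750  ⇒  S_min = 1573/3000 m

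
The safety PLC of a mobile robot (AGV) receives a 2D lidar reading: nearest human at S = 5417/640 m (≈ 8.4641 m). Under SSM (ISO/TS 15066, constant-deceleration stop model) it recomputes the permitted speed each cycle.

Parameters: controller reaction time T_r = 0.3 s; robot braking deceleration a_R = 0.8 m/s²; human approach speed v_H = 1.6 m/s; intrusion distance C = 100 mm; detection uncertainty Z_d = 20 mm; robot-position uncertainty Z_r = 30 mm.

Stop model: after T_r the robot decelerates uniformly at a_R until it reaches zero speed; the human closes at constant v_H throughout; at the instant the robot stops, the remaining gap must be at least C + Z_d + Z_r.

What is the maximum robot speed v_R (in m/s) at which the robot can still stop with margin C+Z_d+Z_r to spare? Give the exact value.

v_R_max = 43/20 m/s = 2.1500 m/s

at the boundary: (5/8)·v² + (23/10)·v + (-25069/3200) = 0
  disc = (23/10)² − 4·(5/8)·(-25069/3200) = 159201/6400 ; √disc = 399/80
  v_R = (−(23/10) + 399/80) / (2·(5/8)) = 43/20 m/s
check:
T_s = v_R/a_R = (43/20)/(4/5) = 2.6875 s
reaction-phase robot travel = 2.1500·0.3000 = 0.6450 m
braking distance = 2.1500²/(2·0.8000) = 2.8891 m
human closes 1.6000·2.9875 = 4.7800 m
residual clearance needed = 0.1000+0.0200+0.0300 = 0.1500 m
sum ≈ 0.6450+2.8891+4.7800+0.1500 ≈ 8.4641 m = S ✓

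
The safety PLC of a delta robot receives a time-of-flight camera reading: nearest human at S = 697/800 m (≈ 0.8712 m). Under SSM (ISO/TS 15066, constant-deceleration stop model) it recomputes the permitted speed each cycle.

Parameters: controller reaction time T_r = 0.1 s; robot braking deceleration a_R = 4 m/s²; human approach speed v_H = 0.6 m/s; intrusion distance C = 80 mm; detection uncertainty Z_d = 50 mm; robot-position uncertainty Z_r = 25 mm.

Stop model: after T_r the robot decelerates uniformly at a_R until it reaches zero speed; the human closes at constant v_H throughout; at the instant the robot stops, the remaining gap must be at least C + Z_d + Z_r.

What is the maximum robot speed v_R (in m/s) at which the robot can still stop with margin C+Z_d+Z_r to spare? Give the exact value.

v_R_max = 3/2 m/s = 1.5000 m/s

quadratic (1/8)·v² + (1/4)·v + (-21/32) = 0
  disc = (1/4)² − 4·(1/8)·(-21/32) = 25/64 ; √disc = 5/8
  v_R = (−(1/4) + 5/8) / (2·(1/8)) = 3/2 m/s
check:
T_s = v_R/a_R = (3/2)/4 = 0.3750 s
reaction-phase robot travel = 1.5000·0.1000 = 0.1500 m
robot covers 1.5000·0.3750 − ½·4.0000·0.3750² = 0.2812 m while stopping
human over T_r+T_s: 0.6000·(0.1000+0.3750) = 0.2850 m
margins: 0.0800+0.0500+0.0250 = 0.1550 m
sum ≈ 0.1500+0.2812+0.2850+0.1550 ≈ 0.8712 m = S ✓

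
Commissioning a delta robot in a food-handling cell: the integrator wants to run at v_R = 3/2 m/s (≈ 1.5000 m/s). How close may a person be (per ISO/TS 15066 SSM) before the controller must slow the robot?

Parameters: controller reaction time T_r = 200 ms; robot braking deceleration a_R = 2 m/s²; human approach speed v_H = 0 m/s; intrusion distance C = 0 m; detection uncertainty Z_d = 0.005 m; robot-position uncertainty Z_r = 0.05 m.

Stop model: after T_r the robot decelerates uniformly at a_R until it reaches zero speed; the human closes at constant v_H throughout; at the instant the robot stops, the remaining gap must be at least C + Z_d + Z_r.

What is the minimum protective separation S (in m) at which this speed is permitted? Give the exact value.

S_min = 367/400 m = 0.9175 m

T_s = v_R/a_R = (3/2)/2 = 0.7500 s
robot in T_r: 1.5000·0.2000 = 0.3000 m
robot under decel: 1.5000²/(2·2.0000) = 0.5625 m
person approaches 0.0000·(0.2000+0.7500) = 0.0000 m
residual clearance needed = 0.0000+0.0050+0.0500 = 0.0550 m
S_min ≈ 0.3000+0.5625+0.0000+0.0550  ⇒  S_min = 367/400 m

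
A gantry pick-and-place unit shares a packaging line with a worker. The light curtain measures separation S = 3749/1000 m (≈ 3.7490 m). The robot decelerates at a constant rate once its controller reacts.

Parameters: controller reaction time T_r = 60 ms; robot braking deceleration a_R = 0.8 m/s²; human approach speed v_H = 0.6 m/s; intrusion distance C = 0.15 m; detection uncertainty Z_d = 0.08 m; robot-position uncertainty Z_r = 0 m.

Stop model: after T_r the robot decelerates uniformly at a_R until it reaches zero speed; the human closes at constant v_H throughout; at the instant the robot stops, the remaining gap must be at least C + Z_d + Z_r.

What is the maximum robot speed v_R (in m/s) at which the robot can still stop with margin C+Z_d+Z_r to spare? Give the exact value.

v_R_max = 9/5 m/s = 1.8000 m/s

at the boundary: (5/8)·v² + (81/100)·v + (-3483/1000) = 0
  disc = (81/100)² − 4·(5/8)·(-3483/1000) = 23409/2500 ; √disc = 153/50
  v_R = (−(81/100) + 153/50) / (2·(5/8)) = 9/5 m/s
check:
T_s = v_R/a_R = (9/5)/(4/5) = 2.2500 s
reaction-phase robot travel = 1.8000·0.0600 = 0.1080 m
robot under decel: 1.8000²/(2·0.8000) = 2.0250 m
human closes 0.6000·2.3100 = 1.3860 m
residual clearance needed = 0.1500+0.0800+0.0000 = 0.2300 m
sum ≈ 0.1080+2.0250+1.3860+0.2300 ≈ 3.7490 m = S ✓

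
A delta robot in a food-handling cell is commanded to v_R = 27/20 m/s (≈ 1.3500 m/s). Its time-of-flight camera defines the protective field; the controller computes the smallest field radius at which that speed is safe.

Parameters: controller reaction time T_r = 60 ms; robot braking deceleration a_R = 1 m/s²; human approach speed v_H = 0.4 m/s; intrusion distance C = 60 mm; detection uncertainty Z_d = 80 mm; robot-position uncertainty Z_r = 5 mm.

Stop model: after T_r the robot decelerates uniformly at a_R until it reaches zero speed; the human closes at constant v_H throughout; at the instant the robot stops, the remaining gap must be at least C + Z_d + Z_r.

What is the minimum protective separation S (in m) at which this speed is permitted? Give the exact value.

S_min = 1361/800 m = 1.7012 m

T_s = v_R/a_R = (27/20)/1 = 1.3500 s
robot in T_r: 1.3500·0.0600 = 0.0810 m
robot under decel: 1.3500²/(2·1.0000) = 0.9113 m
person approaches 0.4000·(0.0600+1.3500) = 0.5640 m
C+Z_d+Z_r = 0.0600+0.0800+0.0050 = 0.1450 m
S_min ≈ 0.0810+0.9113+0.5640+0.1450  ⇒  S_min = 1361/800 m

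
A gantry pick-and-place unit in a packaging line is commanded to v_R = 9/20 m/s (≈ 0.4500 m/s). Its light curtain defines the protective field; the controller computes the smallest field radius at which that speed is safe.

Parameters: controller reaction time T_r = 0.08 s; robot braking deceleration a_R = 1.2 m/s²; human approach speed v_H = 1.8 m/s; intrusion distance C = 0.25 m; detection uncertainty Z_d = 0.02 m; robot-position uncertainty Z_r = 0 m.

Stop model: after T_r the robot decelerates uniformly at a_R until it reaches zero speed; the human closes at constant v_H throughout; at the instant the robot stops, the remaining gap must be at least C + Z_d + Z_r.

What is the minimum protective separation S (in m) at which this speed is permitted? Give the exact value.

S_min = 387/320 m = 1.2094 m

braking lasts T_s = (9/20)/(6/5) = 0.3750 s
robot covers v_R·T_r = 0.4500·0.0800 = 0.0360 m before braking
robot under decel: 0.4500²/(2·1.2000) = 0.0844 m
person approaches 1.8000·(0.0800+0.3750) = 0.8190 m
residual clearance needed = 0.2500+0.0200+0.0000 = 0.2700 m
S_min ≈ 0.0360+0.0844+0.8190+0.2700  ⇒  S_min = 387/320 m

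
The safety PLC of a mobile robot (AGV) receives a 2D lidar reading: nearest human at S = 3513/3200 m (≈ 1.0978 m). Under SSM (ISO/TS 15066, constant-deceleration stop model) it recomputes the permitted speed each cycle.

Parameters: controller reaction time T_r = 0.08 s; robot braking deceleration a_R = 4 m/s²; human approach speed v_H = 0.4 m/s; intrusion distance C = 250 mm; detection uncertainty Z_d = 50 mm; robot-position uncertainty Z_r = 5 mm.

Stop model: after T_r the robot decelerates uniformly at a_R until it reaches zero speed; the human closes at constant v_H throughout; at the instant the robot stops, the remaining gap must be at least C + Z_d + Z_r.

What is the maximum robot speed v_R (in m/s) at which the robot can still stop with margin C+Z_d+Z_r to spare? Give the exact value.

v_R_max = 37/20 m/s = 1.8500 m/s

at the boundary: (1/8)·v² + (9/50)·v + (-12173/16000) = 0
  disc = (9/50)² − 4·(1/8)·(-12173/16000) = 66049/160000 ; √disc = 257/400
  v_R = (−(9/50) + 257/400) / (2·(1/8)) = 37/20 m/s
check:
stop time T_s = (37/20)/4 = 0.4625 s
robot covers v_R·T_r = 1.8500·0.0800 = 0.1480 m before braking
robot covers 1.8500·0.4625 − ½·4.0000·0.4625² = 0.4278 m while stopping
human closes 0.4000·0.5425 = 0.2170 m
C+Z_d+Z_r = 0.2500+0.0500+0.0050 = 0.3050 m
sum ≈ 0.1480+0.4278+0.2170+0.3050 ≈ 1.0978 m = S ✓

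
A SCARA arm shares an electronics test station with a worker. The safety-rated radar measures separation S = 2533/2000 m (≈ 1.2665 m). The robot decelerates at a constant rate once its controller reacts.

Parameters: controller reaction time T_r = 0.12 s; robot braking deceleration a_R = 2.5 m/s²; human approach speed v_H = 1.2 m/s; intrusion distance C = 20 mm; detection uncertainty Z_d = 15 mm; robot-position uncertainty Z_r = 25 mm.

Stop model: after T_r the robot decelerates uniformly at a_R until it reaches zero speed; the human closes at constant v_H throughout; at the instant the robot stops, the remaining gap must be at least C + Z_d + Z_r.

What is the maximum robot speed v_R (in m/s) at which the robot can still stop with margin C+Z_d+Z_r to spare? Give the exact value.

at the boundary: (1/5)·v² + (3/5)·v + (-17/16) = 0
  disc = (3/5)² − 4·(1/5)·(-17/16) = 121/100 ; √disc = 11/10
  v_R = (−(3/5) + 11/10) / (2·(1/5)) = 5/4 m/s
check:
T_s = v_R/a_R = (5/4)/(5/2) = 0.5000 s
robot in T_r: 1.2500·0.1200 = 0.1500 m
braking distance = 1.2500²/(2·2.5000) = 0.3125 m
person approaches 1.2000·(0.1200+0.5000) = 0.7440 m
margins: 0.0200+0.0150+0.0250 = 0.0600 m
sum ≈ 0.1500+0.3125+0.7440+0.0600 ≈ 1.2665 m = S ✓

v_R_max = 5/4 m/s = 1.2500 m/s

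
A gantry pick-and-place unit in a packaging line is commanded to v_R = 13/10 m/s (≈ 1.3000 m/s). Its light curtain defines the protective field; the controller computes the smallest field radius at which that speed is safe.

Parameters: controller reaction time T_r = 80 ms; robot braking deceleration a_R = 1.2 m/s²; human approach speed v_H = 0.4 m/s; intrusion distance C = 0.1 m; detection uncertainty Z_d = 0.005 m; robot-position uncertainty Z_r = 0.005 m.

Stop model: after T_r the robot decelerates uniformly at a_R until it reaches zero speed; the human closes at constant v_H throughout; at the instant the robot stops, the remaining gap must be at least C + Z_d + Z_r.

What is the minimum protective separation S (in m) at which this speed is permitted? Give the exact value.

S_min = 2767/2000 m = 1.3835 m

stop time T_s = (13/10)/(6/5) = 1.0833 s
reaction-phase robot travel = 1.3000·0.0800 = 0.1040 m
robot covers 1.3000·1.0833 − ½·1.2000·1.0833² = 0.7042 m while stopping
human over T_r+T_s: 0.4000·(0.0800+1.0833) = 0.4653 m
residual clearance needed = 0.1000+0.0050+0.0050 = 0.1100 m
S_min ≈ 0.1040+0.7042+0.4653+0.1100  ⇒  S_min = 2767/2000 m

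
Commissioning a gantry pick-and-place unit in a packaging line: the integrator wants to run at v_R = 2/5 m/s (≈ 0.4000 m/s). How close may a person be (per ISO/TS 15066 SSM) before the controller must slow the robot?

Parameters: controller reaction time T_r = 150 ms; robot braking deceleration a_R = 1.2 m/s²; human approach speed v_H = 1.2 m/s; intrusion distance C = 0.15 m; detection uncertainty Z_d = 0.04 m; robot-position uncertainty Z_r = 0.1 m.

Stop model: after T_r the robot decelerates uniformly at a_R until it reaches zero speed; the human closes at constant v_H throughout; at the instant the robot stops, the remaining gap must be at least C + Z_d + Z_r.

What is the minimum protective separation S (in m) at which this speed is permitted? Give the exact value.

S_min = 299/300 m = 0.9967 m

braking lasts T_s = (2/5)/(6/5) = 0.3333 s
robot covers v_R·T_r = 0.4000·0.1500 = 0.0600 m before braking
braking distance = 0.4000²/(2·1.2000) = 0.0667 m
human closes 1.2000·0.4833 = 0.5800 m
C+Z_d+Z_r = 0.1500+0.0400+0.1000 = 0.2900 m
S_min ≈ 0.0600+0.0667+0.5800+0.2900  ⇒  S_min = 299/300 m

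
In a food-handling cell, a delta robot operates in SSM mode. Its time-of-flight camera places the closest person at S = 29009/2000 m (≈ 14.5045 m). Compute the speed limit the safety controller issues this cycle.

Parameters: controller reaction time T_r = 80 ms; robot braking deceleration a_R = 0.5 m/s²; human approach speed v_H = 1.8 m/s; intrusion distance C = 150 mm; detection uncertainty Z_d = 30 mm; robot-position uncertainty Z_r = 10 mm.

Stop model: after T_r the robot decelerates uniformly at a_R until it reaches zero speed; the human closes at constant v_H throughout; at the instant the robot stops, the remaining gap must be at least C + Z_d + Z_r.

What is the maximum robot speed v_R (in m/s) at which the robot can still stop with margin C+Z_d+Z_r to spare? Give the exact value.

at the boundary: (1)·v² + (92/25)·v + (-28341/2000) = 0
  disc = (92/25)² − 4·(1)·(-28341/2000) = 175561/2500 ; √disc = 419/50
  v_R = (−(92/25) + 419/50) / (2·(1)) = 47/20 m/s
check:
T_s = v_R/a_R = (47/20)/(1/2) = 4.7000 s
robot covers v_R·T_r = 2.3500·0.0800 = 0.1880 m before braking
robot covers 2.3500·4.7000 − ½·0.5000·4.7000² = 5.5225 m while stopping
human closes 1.8000·4.7800 = 8.6040 m
margins: 0.1500+0.0300+0.0100 = 0.1900 m
sum ≈ 0.1880+5.5225+8.6040+0.1900 ≈ 14.5045 m = S ✓

v_R_max = 47/20 m/s = 2.3500 m/s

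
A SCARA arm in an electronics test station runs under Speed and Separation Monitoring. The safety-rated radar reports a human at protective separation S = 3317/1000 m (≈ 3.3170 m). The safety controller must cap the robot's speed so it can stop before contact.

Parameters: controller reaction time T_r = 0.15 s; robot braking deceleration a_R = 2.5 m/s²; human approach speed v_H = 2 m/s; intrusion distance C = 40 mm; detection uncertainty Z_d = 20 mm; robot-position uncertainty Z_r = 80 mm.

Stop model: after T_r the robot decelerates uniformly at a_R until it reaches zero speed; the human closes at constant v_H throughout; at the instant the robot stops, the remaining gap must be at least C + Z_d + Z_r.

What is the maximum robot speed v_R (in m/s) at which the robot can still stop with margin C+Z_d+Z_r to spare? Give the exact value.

at the boundary: (1/5)·v² + (19/20)·v + (-2877/1000) = 0
  disc = (19/20)² − 4·(1/5)·(-2877/1000) = 32041/10000 ; √disc = 179/100
  v_R = (−(19/20) + 179/100) / (2·(1/5)) = 21/10 m/s
check:
braking lasts T_s = (21/10)/(5/2) = 0.8400 s
reaction-phase robot travel = 2.1000·0.1500 = 0.3150 m
robot under decel: 2.1000²/(2·2.5000) = 0.8820 m
person approaches 2.0000·(0.1500+0.8400) = 1.9800 m
residual clearance needed = 0.0400+0.0200+0.0800 = 0.1400 m
sum ≈ 0.3150+0.8820+1.9800+0.1400 ≈ 3.3170 m = S ✓

v_R_max = 21/10 m/s = 2.1000 m/s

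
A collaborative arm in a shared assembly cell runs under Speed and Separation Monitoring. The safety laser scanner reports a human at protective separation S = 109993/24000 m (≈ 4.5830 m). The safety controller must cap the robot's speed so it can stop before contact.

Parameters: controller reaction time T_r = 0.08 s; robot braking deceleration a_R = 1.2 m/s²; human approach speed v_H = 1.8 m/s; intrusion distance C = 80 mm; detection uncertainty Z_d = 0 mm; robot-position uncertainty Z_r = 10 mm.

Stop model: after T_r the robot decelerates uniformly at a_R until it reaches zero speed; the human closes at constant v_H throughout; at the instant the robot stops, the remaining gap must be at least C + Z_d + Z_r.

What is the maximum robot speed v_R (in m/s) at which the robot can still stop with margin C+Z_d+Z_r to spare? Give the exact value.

v_R_max = 37/20 m/s = 1.8500 m/s

quadratic (5/12)·v² + (79/50)·v + (-104377/24000) = 0
  disc = (79/50)² − 4·(5/12)·(-104377/24000) = 3508129/360000 ; √disc = 1873/600
  v_R = (−(79/50) + 1873/600) / (2·(5/12)) = 37/20 m/s
check:
braking lasts T_s = (37/20)/(6/5) = 1.5417 s
robot in T_r: 1.8500·0.0800 = 0.1480 m
robot under decel: 1.8500²/(2·1.2000) = 1.4260 m
person approaches 1.8000·(0.0800+1.5417) = 2.9190 m
residual clearance needed = 0.0800+0.0000+0.0100 = 0.0900 m
sum ≈ 0.1480+1.4260+2.9190+0.0900 ≈ 4.5830 m = S ✓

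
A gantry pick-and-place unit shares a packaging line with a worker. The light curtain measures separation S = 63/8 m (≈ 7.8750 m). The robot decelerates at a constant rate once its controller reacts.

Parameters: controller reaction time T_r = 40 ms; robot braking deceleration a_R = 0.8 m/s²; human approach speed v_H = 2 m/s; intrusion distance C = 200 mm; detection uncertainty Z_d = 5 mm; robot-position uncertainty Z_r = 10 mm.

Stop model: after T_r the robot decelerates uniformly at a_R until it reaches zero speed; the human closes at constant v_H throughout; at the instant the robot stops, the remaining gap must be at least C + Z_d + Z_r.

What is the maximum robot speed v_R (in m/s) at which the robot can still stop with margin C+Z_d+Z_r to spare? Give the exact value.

collect terms ⇒ (5/8)·v_R² + (127/50)·v_R + (-379/50) = 0
  disc = (127/50)² − 4·(5/8)·(-379/50) = 15876/625 ; √disc = 126/25
  v_R = (−(127/50) + 126/25) / (2·(5/8)) = 2 m/s
check:
T_s = v_R/a_R = 2/(4/5) = 2.5000 s
robot in T_r: 2.0000·0.0400 = 0.0800 m
robot under decel: 2.0000²/(2·0.8000) = 2.5000 m
human over T_r+T_s: 2.0000·(0.0400+2.5000) = 5.0800 m
residual clearance needed = 0.2000+0.0050+0.0100 = 0.2150 m
sum ≈ 0.0800+2.5000+5.0800+0.2150 ≈ 7.8750 m = S ✓

v_R_max = 2 m/s = 2.0000 m/s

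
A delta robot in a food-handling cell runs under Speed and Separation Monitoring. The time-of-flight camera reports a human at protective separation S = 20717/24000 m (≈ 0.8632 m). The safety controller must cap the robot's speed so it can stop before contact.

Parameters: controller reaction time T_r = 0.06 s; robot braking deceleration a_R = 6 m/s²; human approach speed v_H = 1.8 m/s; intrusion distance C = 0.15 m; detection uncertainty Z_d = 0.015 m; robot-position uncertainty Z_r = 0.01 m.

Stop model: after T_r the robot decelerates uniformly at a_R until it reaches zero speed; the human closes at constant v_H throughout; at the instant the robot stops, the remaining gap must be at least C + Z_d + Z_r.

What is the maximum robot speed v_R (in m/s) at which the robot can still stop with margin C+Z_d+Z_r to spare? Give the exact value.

collect terms ⇒ (1/12)·v_R² + (9/25)·v_R + (-557/960) = 0
  disc = (9/25)² − 4·(1/12)·(-557/960) = 116281/360000 ; √disc = 341/600
  v_R = (−(9/25) + 341/600) / (2·(1/12)) = 5/4 m/s
check:
stop time T_s = (5/4)/6 = 0.2083 s
robot covers v_R·T_r = 1.2500·0.0600 = 0.0750 m before braking
robot under decel: 1.2500²/(2·6.0000) = 0.1302 m
human over T_r+T_s: 1.8000·(0.0600+0.2083) = 0.4830 m
C+Z_d+Z_r = 0.1500+0.0150+0.0100 = 0.1750 m
sum ≈ 0.0750+0.1302+0.4830+0.1750 ≈ 0.8632 m = S ✓

v_R_max = 5/4 m/s = 1.2500 m/s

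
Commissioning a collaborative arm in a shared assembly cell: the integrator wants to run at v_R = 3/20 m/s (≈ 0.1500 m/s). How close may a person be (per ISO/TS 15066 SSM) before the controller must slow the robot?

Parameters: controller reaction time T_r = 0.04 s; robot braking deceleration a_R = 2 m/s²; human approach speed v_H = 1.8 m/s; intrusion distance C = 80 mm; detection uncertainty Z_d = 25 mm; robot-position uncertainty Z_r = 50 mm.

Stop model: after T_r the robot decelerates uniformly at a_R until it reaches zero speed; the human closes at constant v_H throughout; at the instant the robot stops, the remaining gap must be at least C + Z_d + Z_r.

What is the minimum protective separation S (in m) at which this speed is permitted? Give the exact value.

stop time T_s = (3/20)/2 = 0.0750 s
robot covers v_R·T_r = 0.1500·0.0400 = 0.0060 m before braking
braking distance = 0.1500²/(2·2.0000) = 0.0056 m
human over T_r+T_s: 1.8000·(0.0400+0.0750) = 0.2070 m
residual clearance needed = 0.0800+0.0250+0.0500 = 0.1550 m
S_min ≈ 0.0060+0.0056+0.2070+0.1550  ⇒  S_min = 2989/8000 m

S_min = 2989/8000 m = 0.3736 m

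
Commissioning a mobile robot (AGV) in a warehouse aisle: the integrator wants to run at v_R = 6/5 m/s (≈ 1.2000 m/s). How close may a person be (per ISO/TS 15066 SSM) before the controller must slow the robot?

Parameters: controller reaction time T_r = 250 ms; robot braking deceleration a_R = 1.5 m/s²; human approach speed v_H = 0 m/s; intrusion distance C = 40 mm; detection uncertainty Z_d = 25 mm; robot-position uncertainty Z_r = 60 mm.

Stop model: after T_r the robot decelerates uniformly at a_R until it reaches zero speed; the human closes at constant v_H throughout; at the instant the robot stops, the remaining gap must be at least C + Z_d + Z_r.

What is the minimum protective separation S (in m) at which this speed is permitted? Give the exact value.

S_min = 181/200 m = 0.9050 m

T_s = v_R/a_R = (6/5)/(3/2) = 0.8000 s
robot covers v_R·T_r = 1.2000·0.2500 = 0.3000 m before braking
robot under decel: 1.2000²/(2·1.5000) = 0.4800 m
human closes 0.0000·1.0500 = 0.0000 m
C+Z_d+Z_r = 0.0400+0.0250+0.0600 = 0.1250 m
S_min ≈ 0.3000+0.4800+0.0000+0.1250  ⇒  S_min = 181/200 m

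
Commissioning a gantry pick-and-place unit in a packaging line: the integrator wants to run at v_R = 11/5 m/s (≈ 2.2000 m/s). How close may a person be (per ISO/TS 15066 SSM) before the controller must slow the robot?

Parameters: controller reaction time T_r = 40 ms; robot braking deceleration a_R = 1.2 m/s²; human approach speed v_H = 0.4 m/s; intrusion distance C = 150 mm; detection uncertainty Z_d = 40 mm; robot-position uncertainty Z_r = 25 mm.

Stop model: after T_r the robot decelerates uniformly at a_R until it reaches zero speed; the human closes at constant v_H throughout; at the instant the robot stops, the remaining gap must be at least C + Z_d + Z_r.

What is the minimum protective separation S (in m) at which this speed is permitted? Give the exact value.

braking lasts T_s = (11/5)/(6/5) = 1.8333 s
robot covers v_R·T_r = 2.2000·0.0400 = 0.0880 m before braking
robot under decel: 2.2000²/(2·1.2000) = 2.0167 m
person approaches 0.4000·(0.0400+1.8333) = 0.7493 m
residual clearance needed = 0.1500+0.0400+0.0250 = 0.2150 m
S_min ≈ 0.0880+2.0167+0.7493+0.2150  ⇒  S_min = 3069/1000 m

S_min = 3069/1000 m = 3.0690 m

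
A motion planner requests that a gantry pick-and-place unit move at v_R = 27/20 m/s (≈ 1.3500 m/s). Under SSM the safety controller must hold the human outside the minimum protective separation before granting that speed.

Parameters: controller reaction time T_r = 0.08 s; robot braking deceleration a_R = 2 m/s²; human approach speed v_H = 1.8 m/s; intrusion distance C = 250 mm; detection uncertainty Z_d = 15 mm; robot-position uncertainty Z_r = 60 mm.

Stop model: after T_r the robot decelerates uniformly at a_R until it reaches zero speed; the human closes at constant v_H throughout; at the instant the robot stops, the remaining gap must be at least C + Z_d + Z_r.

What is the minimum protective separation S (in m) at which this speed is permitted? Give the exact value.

stop time T_s = (27/20)/2 = 0.6750 s
robot in T_r: 1.3500·0.0800 = 0.1080 m
robot covers 1.3500·0.6750 − ½·2.0000·0.6750² = 0.4556 m while stopping
person approaches 1.8000·(0.0800+0.6750) = 1.3590 m
margins: 0.2500+0.0150+0.0600 = 0.3250 m
S_min ≈ 0.1080+0.4556+1.3590+0.3250  ⇒  S_min = 17981/8000 m

S_min = 17981/8000 m = 2.2476 m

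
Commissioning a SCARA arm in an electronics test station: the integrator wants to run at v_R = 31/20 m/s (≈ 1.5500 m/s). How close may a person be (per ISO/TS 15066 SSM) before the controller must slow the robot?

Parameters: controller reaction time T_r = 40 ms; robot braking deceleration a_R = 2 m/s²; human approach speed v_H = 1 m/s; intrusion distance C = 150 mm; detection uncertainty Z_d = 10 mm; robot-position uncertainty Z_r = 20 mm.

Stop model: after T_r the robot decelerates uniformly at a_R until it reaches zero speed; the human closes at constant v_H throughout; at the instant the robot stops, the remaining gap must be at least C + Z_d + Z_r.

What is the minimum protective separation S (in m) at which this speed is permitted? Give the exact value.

stop time T_s = (31/20)/2 = 0.7750 s
robot covers v_R·T_r = 1.5500·0.0400 = 0.0620 m before braking
braking distance = 1.5500²/(2·2.0000) = 0.6006 m
human over T_r+T_s: 1.0000·(0.0400+0.7750) = 0.8150 m
residual clearance needed = 0.1500+0.0100+0.0200 = 0.1800 m
S_min ≈ 0.0620+0.6006+0.8150+0.1800  ⇒  S_min = 13261/8000 m

S_min = 13261/8000 m = 1.6576 m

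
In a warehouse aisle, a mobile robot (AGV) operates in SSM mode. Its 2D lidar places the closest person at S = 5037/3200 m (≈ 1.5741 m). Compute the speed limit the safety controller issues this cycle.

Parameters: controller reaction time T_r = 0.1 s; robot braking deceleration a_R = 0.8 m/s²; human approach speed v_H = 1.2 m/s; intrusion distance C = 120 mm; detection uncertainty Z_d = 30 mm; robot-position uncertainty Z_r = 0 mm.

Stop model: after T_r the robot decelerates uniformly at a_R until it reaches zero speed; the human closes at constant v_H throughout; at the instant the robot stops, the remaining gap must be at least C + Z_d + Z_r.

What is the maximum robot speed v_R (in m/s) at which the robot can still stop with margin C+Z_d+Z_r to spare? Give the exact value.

v_R_max = 13/20 m/s = 0.6500 m/s

quadratic (5/8)·v² + (8/5)·v + (-4173/3200) = 0
  disc = (8/5)² − 4·(5/8)·(-4173/3200) = 37249/6400 ; √disc = 193/80
  v_R = (−(8/5) + 193/80) / (2·(5/8)) = 13/20 m/s
check:
braking lasts T_s = (13/20)/(4/5) = 0.8125 s
robot in T_r: 0.6500·0.1000 = 0.0650 m
robot covers 0.6500·0.8125 − ½·0.8000·0.8125² = 0.2641 m while stopping
person approaches 1.2000·(0.1000+0.8125) = 1.0950 m
residual clearance needed = 0.1200+0.0300+0.0000 = 0.1500 m
sum ≈ 0.0650+0.2641+1.0950+0.1500 ≈ 1.5741 m = S ✓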